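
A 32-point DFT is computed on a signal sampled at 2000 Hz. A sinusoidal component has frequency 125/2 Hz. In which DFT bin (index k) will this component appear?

DFT frequency resolution = f_s/N = 2000/32 = 125/2 Hz
Bin index k = f_signal / resolution = 125/2 / 125/2 = 1
The signal frequency 125/2 Hz falls in DFT bin k = 1.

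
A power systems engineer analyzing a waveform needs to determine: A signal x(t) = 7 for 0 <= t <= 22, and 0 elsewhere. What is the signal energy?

Energy = integral of |x(t)|^2 dt over the signal duration
= 7^2 * 22 = 49 * 22 = 1078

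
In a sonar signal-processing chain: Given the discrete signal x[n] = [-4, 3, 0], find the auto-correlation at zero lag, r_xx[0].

The auto-correlation at zero lag r_xx[0] equals the signal energy.
r_xx[0] = sum of x[n]^2 = (-4)^2 + 3^2 + 0^2
= 16 + 9 + 0 = 25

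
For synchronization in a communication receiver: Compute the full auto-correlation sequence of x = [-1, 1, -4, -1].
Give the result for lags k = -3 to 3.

r_xx[k] = sum_m x[m]*x[m+k], indexed from 0, for k = -3 to 3:
  r_xx[-3] = x[3]*x[0] = 1
  r_xx[-2] = x[2]*x[0] + x[3]*x[1] = 3
  r_xx[-1] = x[1]*x[0] + x[2]*x[1] + x[3]*x[2] = -1
  r_xx[0] = x[0]*x[0] + x[1]*x[1] + x[2]*x[2] + x[3]*x[3] = 19
  r_xx[1] = x[0]*x[1] + x[1]*x[2] + x[2]*x[3] = -1
  r_xx[2] = x[0]*x[2] + x[1]*x[3] = 3
  r_xx[3] = x[0]*x[3] = 1
r_xx = [1, 3, -1, 19, -1, 3, 1]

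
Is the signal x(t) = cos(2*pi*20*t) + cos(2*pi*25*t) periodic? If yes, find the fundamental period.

f1 = 20 Hz, f2 = 25 Hz
Period T1 = 1/20, T2 = 1/25
Ratio T1/T2 = 25/20, which is rational.
The signal is periodic with fundamental period T = 1/GCD(20,25) = 1/5 s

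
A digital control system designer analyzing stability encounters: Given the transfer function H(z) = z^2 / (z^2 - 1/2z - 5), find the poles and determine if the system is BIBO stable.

Poles are roots of the denominator: z^2 - 1/2z - 5 = 0.
Quadratic formula: z = [-(-1/2) +/- sqrt((-1/2)^2 - 4*(-5))] / 2
Discriminant = 1/4 + 20 = 81/4; sqrt = 9/2.
z = (1/2 +/- 9/2) / 2 => z = 5/2 or z = -2.
|p1| = 5/2, |p2| = 2.
For BIBO stability, all poles must lie inside the unit circle (|p| < 1).
System is UNSTABLE since at least one |p| >= 1.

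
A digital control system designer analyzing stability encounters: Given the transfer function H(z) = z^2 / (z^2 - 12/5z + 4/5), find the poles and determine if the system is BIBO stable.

Poles are roots of the denominator: z^2 - 12/5z + 4/5 = 0.
Quadratic formula: z = [-(-12/5) +/- sqrt((-12/5)^2 - 4*(4/5))] / 2
Discriminant = 144/25 - 16/5 = 64/25; sqrt = 8/5.
z = (12/5 +/- 8/5) / 2 => z = 2 or z = 2/5.
|p1| = 2, |p2| = 2/5.
For BIBO stability, all poles must lie inside the unit circle (|p| < 1).
System is UNSTABLE since at least one |p| >= 1.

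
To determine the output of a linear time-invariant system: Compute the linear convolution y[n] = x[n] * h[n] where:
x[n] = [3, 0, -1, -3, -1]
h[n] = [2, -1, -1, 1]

y[n] = sum_k x[k]*h[n-k]. Output length = len(x) + len(h) - 1 = 5 + 4 - 1 = 8.
y[0] = 3*2 = 6
y[1] = 0*2 + 3*-1 = -3
y[2] = -1*2 + 0*-1 + 3*-1 = -5
y[3] = -3*2 + -1*-1 + 0*-1 + 3*1 = -2
y[4] = -1*2 + -3*-1 + -1*-1 + 0*1 = 2
y[5] = -1*-1 + -3*-1 + -1*1 = 3
y[6] = -1*-1 + -3*1 = -2
y[7] = -1*1 = -1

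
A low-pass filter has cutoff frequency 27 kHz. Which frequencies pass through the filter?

A low-pass filter passes all frequencies below the cutoff frequency 27 kHz and attenuates higher frequencies.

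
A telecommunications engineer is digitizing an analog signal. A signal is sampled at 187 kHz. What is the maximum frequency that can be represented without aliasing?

The maximum frequency that can be represented without aliasing
is the Nyquist frequency: f_max = f_s / 2 = 187 kHz / 2 = 187/2 kHz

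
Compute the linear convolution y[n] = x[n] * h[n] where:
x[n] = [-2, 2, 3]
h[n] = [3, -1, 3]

y[n] = sum_k x[k]*h[n-k]. Output length = len(x) + len(h) - 1 = 3 + 3 - 1 = 5.
y[0] = -2*3 = -6
y[1] = 2*3 + -2*-1 = 8
y[2] = 3*3 + 2*-1 + -2*3 = 1
y[3] = 3*-1 + 2*3 = 3
y[4] = 3*3 = 9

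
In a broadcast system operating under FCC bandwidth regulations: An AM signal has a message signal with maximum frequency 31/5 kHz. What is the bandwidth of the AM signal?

In AM (double-sideband), the bandwidth is twice the message frequency.
BW = 2 * f_m = 2 * 31/5 kHz = 62/5 kHz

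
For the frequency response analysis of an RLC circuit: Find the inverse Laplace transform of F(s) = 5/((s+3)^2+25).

Standard pair: w/((s+a)^2+w^2) <-> e^(-at)*sin(wt)*u(t)
With a=3, w=5: f(t) = e^(-3t)*sin(5t)*u(t)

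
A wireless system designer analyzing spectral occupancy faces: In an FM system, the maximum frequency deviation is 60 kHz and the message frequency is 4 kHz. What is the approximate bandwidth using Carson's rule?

Carson's rule: BW = 2*(delta_f + f_m)
= 2*(60 + 4) kHz = 128 kHz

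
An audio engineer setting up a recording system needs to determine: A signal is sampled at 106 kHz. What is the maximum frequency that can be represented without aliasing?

The maximum frequency that can be represented without aliasing
is the Nyquist frequency: f_max = f_s / 2 = 106 kHz / 2 = 53 kHz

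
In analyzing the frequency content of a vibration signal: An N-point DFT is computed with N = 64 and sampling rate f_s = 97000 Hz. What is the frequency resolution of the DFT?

DFT frequency resolution = f_s / N
= 97000 / 64 = 12125/8 Hz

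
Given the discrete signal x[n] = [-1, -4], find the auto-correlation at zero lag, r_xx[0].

The auto-correlation at zero lag r_xx[0] equals the signal energy.
r_xx[0] = sum of x[n]^2 = (-1)^2 + (-4)^2
= 1 + 16 = 17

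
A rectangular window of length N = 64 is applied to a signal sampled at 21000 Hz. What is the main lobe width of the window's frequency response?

For a rectangular window of length N,
the main lobe width in frequency is 2*f_s/N.
= 2*21000/64 = 2625/4 Hz
This determines the minimum frequency separation for resolving two sinusoids.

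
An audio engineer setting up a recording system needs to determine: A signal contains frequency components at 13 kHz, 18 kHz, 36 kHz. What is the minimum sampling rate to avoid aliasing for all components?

The highest frequency component is f_max = 36 kHz.
Nyquist rate = 2 * f_max = 2 * 36 kHz = 72 kHz.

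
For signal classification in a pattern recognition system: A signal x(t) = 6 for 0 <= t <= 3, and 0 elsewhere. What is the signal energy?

Energy = integral of |x(t)|^2 dt over the signal duration
= 6^2 * 3 = 36 * 3 = 108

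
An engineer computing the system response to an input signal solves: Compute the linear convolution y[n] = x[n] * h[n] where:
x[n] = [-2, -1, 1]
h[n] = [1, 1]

y[n] = sum_k x[k]*h[n-k]. Output length = len(x) + len(h) - 1 = 3 + 2 - 1 = 4.
y[0] = -2*1 = -2
y[1] = -1*1 + -2*1 = -3
y[2] = 1*1 + -1*1 = 0
y[3] = 1*1 = 1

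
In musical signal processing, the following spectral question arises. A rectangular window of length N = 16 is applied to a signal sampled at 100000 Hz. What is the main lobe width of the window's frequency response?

For a rectangular window of length N,
the main lobe width in frequency is 2*f_s/N.
= 2*100000/16 = 12500 Hz
This determines the minimum frequency separation for resolving two sinusoids.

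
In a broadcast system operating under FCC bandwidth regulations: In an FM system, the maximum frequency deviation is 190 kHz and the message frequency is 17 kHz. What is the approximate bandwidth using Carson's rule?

Carson's rule: BW = 2*(delta_f + f_m)
= 2*(190 + 17) kHz = 414 kHz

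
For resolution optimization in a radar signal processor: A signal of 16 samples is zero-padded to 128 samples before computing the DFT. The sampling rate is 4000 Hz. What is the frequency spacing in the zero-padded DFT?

Original DFT: N = 16, resolution = f_s/N = 4000/16 = 250 Hz
Zero-padded DFT: N = 128, resolution = f_s/N = 4000/128 = 125/4 Hz
Zero-padding interpolates the spectrum (finer frequency grid)
but does NOT improve the true spectral resolution (ability to resolve close frequencies).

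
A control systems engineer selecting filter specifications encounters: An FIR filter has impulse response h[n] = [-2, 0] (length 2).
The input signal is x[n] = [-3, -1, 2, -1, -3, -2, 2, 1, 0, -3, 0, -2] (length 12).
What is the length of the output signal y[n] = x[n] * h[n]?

For linear convolution, the output length is:
len(y) = len(x) + len(h) - 1 = 12 + 2 - 1 = 13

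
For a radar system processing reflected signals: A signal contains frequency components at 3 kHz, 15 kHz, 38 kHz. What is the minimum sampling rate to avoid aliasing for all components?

The highest frequency component is f_max = 38 kHz.
Nyquist rate = 2 * f_max = 2 * 38 kHz = 76 kHz.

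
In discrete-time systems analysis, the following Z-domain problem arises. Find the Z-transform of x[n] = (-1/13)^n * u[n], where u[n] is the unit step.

The Z-transform of a^n * u[n] is z/(z-a) for |z| > |a|.
Here a = -1/13, so X(z) = z/(z - (-1/13)) = 13z/(13z + 1)
ROC: |z| > 1/13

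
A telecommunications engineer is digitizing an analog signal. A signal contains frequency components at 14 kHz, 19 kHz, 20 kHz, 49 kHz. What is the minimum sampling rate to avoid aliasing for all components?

The highest frequency component is f_max = 49 kHz.
Nyquist rate = 2 * f_max = 2 * 49 kHz = 98 kHz.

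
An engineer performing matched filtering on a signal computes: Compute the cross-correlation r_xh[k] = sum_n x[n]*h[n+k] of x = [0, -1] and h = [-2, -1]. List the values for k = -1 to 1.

Both sequences indexed from 0 and zero outside their support.
Lags with overlap: k = -1 to 1.
  r_xh[-1] = x[1]*h[0] = 2
  r_xh[0] = x[0]*h[0] + x[1]*h[1] = 1
  r_xh[1] = x[0]*h[1] = 0
r_xh = [2, 1, 0] (for k = -1, ..., 1)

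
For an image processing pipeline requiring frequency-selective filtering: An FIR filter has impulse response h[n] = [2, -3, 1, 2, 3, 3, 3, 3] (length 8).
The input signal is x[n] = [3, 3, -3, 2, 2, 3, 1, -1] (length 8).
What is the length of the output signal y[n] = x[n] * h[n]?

For linear convolution, the output length is:
len(y) = len(x) + len(h) - 1 = 8 + 8 - 1 = 15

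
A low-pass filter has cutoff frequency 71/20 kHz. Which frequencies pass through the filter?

A low-pass filter passes all frequencies below the cutoff frequency 71/20 kHz and attenuates higher frequencies.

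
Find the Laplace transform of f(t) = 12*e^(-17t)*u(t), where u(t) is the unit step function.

Standard Laplace transform pair:
e^(-at)*u(t) <-> 1/(s+a)
With a = 17: L{12*e^(-17t)*u(t)} = 12/(s+17), ROC: Re(s) > -17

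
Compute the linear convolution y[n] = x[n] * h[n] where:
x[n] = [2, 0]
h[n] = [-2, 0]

y[n] = sum_k x[k]*h[n-k]. Output length = len(x) + len(h) - 1 = 2 + 2 - 1 = 3.
y[0] = 2*-2 = -4
y[1] = 0*-2 + 2*0 = 0
y[2] = 0*0 = 0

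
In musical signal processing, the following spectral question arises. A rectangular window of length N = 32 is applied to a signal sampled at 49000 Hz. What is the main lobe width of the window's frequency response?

For a rectangular window of length N,
the main lobe width in frequency is 2*f_s/N.
= 2*49000/32 = 6125/2 Hz
This determines the minimum frequency separation for resolving two sinusoids.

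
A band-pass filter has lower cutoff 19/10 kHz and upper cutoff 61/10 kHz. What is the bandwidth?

Bandwidth = f_high - f_low
= 61/10 kHz - 19/10 kHz = 21/5 kHz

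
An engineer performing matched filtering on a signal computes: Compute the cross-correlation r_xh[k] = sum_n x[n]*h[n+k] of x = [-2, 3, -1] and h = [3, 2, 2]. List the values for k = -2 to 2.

Both sequences indexed from 0 and zero outside their support.
Lags with overlap: k = -2 to 2.
  r_xh[-2] = x[2]*h[0] = -3
  r_xh[-1] = x[1]*h[0] + x[2]*h[1] = 7
  r_xh[0] = x[0]*h[0] + x[1]*h[1] + x[2]*h[2] = -2
  r_xh[1] = x[0]*h[1] + x[1]*h[2] = 2
  r_xh[2] = x[0]*h[2] = -4
r_xh = [-3, 7, -2, 2, -4] (for k = -2, ..., 2)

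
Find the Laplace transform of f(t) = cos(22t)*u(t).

Standard pair: cos(wt)*u(t) <-> s/(s^2+w^2)
With w = 22: L{cos(22t)*u(t)} = s/(s^2+484)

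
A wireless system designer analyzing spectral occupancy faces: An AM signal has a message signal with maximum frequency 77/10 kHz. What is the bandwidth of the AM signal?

In AM (double-sideband), the bandwidth is twice the message frequency.
BW = 2 * f_m = 2 * 77/10 kHz = 77/5 kHz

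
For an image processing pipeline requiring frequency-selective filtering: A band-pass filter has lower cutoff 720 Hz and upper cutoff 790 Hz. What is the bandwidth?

Bandwidth = f_high - f_low
= 790 Hz - 720 Hz = 70 Hz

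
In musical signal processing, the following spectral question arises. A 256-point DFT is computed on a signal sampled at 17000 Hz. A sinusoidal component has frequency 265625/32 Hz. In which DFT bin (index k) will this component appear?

DFT frequency resolution = f_s/N = 17000/256 = 2125/32 Hz
Bin index k = f_signal / resolution = 265625/32 / 2125/32 = 125
The signal frequency 265625/32 Hz falls in DFT bin k = 125.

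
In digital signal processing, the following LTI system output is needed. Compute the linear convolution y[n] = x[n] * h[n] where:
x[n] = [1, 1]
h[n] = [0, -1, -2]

y[n] = sum_k x[k]*h[n-k]. Output length = len(x) + len(h) - 1 = 2 + 3 - 1 = 4.
y[0] = 1*0 = 0
y[1] = 1*0 + 1*-1 = -1
y[2] = 1*-1 + 1*-2 = -3
y[3] = 1*-2 = -2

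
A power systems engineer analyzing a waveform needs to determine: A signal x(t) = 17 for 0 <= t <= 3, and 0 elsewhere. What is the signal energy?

Energy = integral of |x(t)|^2 dt over the signal duration
= 17^2 * 3 = 289 * 3 = 867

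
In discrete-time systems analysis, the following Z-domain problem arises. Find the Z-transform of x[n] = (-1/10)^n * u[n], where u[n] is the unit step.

The Z-transform of a^n * u[n] is z/(z-a) for |z| > |a|.
Here a = -1/10, so X(z) = z/(z - (-1/10)) = 10z/(10z + 1)
ROC: |z| > 1/10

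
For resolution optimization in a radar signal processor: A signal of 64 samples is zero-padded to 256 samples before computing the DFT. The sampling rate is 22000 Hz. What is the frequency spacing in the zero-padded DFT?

Original DFT: N = 64, resolution = f_s/N = 22000/64 = 1375/4 Hz
Zero-padded DFT: N = 256, resolution = f_s/N = 22000/256 = 1375/16 Hz
Zero-padding interpolates the spectrum (finer frequency grid)
but does NOT improve the true spectral resolution (ability to resolve close frequencies).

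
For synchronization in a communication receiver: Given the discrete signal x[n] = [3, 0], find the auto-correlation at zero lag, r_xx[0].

The auto-correlation at zero lag r_xx[0] equals the signal energy.
r_xx[0] = sum of x[n]^2 = 3^2 + 0^2
= 9 + 0 = 9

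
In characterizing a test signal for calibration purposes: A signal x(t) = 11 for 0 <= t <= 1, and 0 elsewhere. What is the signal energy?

Energy = integral of |x(t)|^2 dt over the signal duration
= 11^2 * 1 = 121 * 1 = 121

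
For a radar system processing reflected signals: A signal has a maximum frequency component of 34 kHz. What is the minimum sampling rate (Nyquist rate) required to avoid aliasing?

By the Nyquist-Shannon sampling theorem,
the minimum sampling rate (Nyquist rate) must be at least 2 * f_max.
Nyquist rate = 2 * 34 kHz = 68 kHz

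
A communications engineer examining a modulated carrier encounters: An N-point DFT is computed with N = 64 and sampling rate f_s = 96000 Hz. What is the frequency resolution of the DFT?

DFT frequency resolution = f_s / N
= 96000 / 64 = 1500 Hz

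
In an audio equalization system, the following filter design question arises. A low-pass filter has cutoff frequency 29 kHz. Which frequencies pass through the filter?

A low-pass filter passes all frequencies below the cutoff frequency 29 kHz and attenuates higher frequencies.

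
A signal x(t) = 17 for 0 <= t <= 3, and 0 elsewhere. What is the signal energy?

Energy = integral of |x(t)|^2 dt over the signal duration
= 17^2 * 3 = 289 * 3 = 867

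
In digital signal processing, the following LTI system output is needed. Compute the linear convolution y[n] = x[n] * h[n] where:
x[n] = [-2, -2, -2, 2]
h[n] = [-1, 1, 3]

y[n] = sum_k x[k]*h[n-k]. Output length = len(x) + len(h) - 1 = 4 + 3 - 1 = 6.
y[0] = -2*-1 = 2
y[1] = -2*-1 + -2*1 = 0
y[2] = -2*-1 + -2*1 + -2*3 = -6
y[3] = 2*-1 + -2*1 + -2*3 = -10
y[4] = 2*1 + -2*3 = -4
y[5] = 2*3 = 6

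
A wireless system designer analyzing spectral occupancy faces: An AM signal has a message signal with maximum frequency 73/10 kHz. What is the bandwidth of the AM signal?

In AM (double-sideband), the bandwidth is twice the message frequency.
BW = 2 * f_m = 2 * 73/10 kHz = 73/5 kHz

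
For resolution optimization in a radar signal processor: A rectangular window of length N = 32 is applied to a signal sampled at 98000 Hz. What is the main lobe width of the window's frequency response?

For a rectangular window of length N,
the main lobe width in frequency is 2*f_s/N.
= 2*98000/32 = 6125 Hz
This determines the minimum frequency separation for resolving two sinusoids.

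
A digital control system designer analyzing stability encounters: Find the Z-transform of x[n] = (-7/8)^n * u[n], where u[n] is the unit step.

The Z-transform of a^n * u[n] is z/(z-a) for |z| > |a|.
Here a = -7/8, so X(z) = z/(z - (-7/8)) = 8z/(8z + 7)
ROC: |z| > 7/8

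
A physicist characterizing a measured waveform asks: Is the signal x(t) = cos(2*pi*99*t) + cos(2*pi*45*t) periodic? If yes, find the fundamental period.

f1 = 99 Hz, f2 = 45 Hz
Period T1 = 1/99, T2 = 1/45
Ratio T1/T2 = 45/99, which is rational.
The signal is periodic with fundamental period T = 1/GCD(99,45) = 1/9 s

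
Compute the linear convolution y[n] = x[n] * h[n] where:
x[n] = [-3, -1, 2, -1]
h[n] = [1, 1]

y[n] = sum_k x[k]*h[n-k]. Output length = len(x) + len(h) - 1 = 4 + 2 - 1 = 5.
y[0] = -3*1 = -3
y[1] = -1*1 + -3*1 = -4
y[2] = 2*1 + -1*1 = 1
y[3] = -1*1 + 2*1 = 1
y[4] = -1*1 = -1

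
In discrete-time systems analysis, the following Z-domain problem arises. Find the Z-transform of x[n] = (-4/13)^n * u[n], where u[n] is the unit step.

The Z-transform of a^n * u[n] is z/(z-a) for |z| > |a|.
Here a = -4/13, so X(z) = z/(z - (-4/13)) = 13z/(13z + 4)
ROC: |z| > 4/13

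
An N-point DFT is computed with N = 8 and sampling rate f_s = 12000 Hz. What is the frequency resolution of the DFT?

DFT frequency resolution = f_s / N
= 12000 / 8 = 1500 Hz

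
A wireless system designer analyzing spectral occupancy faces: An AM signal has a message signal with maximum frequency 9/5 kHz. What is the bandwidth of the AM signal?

In AM (double-sideband), the bandwidth is twice the message frequency.
BW = 2 * f_m = 2 * 9/5 kHz = 18/5 kHz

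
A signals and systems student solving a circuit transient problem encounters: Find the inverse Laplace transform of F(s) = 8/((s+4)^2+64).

Standard pair: w/((s+a)^2+w^2) <-> e^(-at)*sin(wt)*u(t)
With a=4, w=8: f(t) = e^(-4t)*sin(8t)*u(t)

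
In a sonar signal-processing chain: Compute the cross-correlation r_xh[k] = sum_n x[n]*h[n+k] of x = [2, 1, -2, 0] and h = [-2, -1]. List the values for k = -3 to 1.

Both sequences indexed from 0 and zero outside their support.
Lags with overlap: k = -3 to 1.
  r_xh[-3] = x[3]*h[0] = 0
  r_xh[-2] = x[2]*h[0] + x[3]*h[1] = 4
  r_xh[-1] = x[1]*h[0] + x[2]*h[1] = 0
  r_xh[0] = x[0]*h[0] + x[1]*h[1] = -5
  r_xh[1] = x[0]*h[1] = -2
r_xh = [0, 4, 0, -5, -2] (for k = -3, ..., 1)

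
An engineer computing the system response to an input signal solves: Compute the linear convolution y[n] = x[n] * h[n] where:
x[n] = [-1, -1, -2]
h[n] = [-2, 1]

y[n] = sum_k x[k]*h[n-k]. Output length = len(x) + len(h) - 1 = 3 + 2 - 1 = 4.
y[0] = -1*-2 = 2
y[1] = -1*-2 + -1*1 = 1
y[2] = -2*-2 + -1*1 = 3
y[3] = -2*1 = -2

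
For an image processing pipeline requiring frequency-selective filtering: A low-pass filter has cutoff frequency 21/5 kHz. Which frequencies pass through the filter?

A low-pass filter passes all frequencies below the cutoff frequency 21/5 kHz and attenuates higher frequencies.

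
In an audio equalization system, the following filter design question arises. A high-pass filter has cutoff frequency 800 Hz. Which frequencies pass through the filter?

A high-pass filter passes all frequencies above the cutoff frequency 800 Hz and attenuates lower frequencies.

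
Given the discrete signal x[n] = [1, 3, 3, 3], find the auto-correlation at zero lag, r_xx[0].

The auto-correlation at zero lag r_xx[0] equals the signal energy.
r_xx[0] = sum of x[n]^2 = 1^2 + 3^2 + 3^2 + 3^2
= 1 + 9 + 9 + 9 = 28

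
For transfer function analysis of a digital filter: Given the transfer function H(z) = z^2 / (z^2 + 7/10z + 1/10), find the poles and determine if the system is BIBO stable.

Poles are roots of the denominator: z^2 + 7/10z + 1/10 = 0.
Quadratic formula: z = [-(7/10) +/- sqrt((7/10)^2 - 4*(1/10))] / 2
Discriminant = 49/100 - 2/5 = 9/100; sqrt = 3/10.
z = (-7/10 +/- 3/10) / 2 => z = -1/5 or z = -1/2.
|p1| = 1/2, |p2| = 1/5.
For BIBO stability, all poles must lie inside the unit circle (|p| < 1).
System is STABLE since both |p| < 1.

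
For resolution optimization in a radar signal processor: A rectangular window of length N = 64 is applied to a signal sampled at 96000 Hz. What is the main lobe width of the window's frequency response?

For a rectangular window of length N,
the main lobe width in frequency is 2*f_s/N.
= 2*96000/64 = 3000 Hz
This determines the minimum frequency separation for resolving two sinusoids.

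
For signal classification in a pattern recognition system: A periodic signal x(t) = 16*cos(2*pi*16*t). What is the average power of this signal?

Average power of A*cos(wt) is A^2/2.
P = 16^2 / 2 = 256/2 = 128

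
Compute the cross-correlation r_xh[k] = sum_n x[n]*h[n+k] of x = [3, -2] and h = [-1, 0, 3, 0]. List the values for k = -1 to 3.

Both sequences indexed from 0 and zero outside their support.
Lags with overlap: k = -1 to 3.
  r_xh[-1] = x[1]*h[0] = 2
  r_xh[0] = x[0]*h[0] + x[1]*h[1] = -3
  r_xh[1] = x[0]*h[1] + x[1]*h[2] = -6
  r_xh[2] = x[0]*h[2] + x[1]*h[3] = 9
  r_xh[3] = x[0]*h[3] = 0
r_xh = [2, -3, -6, 9, 0] (for k = -1, ..., 3)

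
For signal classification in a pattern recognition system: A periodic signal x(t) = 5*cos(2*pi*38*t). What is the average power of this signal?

Average power of A*cos(wt) is A^2/2.
P = 5^2 / 2 = 25/2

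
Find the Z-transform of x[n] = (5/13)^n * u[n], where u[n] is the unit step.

The Z-transform of a^n * u[n] is z/(z-a) for |z| > |a|.
Here a = 5/13, so X(z) = z/(z - (5/13)) = 13z/(13z - 5)
ROC: |z| > 5/13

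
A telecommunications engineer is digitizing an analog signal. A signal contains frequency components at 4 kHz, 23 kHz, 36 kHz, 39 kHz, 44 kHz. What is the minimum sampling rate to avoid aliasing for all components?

The highest frequency component is f_max = 44 kHz.
Nyquist rate = 2 * f_max = 2 * 44 kHz = 88 kHz.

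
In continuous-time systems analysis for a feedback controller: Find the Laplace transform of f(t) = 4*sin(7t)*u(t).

Standard pair: sin(wt)*u(t) <-> w/(s^2+w^2)
With w = 7: L{4*sin(7t)*u(t)} = 28/(s^2+49)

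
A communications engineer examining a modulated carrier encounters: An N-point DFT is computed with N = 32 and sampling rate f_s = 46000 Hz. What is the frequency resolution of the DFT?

DFT frequency resolution = f_s / N
= 46000 / 32 = 2875/2 Hz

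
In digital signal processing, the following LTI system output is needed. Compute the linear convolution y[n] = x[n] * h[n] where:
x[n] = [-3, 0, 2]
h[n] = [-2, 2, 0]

y[n] = sum_k x[k]*h[n-k]. Output length = len(x) + len(h) - 1 = 3 + 3 - 1 = 5.
y[0] = -3*-2 = 6
y[1] = 0*-2 + -3*2 = -6
y[2] = 2*-2 + 0*2 + -3*0 = -4
y[3] = 2*2 + 0*0 = 4
y[4] = 2*0 = 0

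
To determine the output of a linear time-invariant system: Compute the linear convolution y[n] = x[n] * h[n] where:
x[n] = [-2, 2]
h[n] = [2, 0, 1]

y[n] = sum_k x[k]*h[n-k]. Output length = len(x) + len(h) - 1 = 2 + 3 - 1 = 4.
y[0] = -2*2 = -4
y[1] = 2*2 + -2*0 = 4
y[2] = 2*0 + -2*1 = -2
y[3] = 2*1 = 2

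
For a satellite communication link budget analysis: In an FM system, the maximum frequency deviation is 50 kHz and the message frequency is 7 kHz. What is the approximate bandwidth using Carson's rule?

Carson's rule: BW = 2*(delta_f + f_m)
= 2*(50 + 7) kHz = 114 kHz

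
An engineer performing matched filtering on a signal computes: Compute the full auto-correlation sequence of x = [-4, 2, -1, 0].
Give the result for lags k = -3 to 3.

r_xx[k] = sum_m x[m]*x[m+k], indexed from 0, for k = -3 to 3:
  r_xx[-3] = x[3]*x[0] = 0
  r_xx[-2] = x[2]*x[0] + x[3]*x[1] = 4
  r_xx[-1] = x[1]*x[0] + x[2]*x[1] + x[3]*x[2] = -10
  r_xx[0] = x[0]*x[0] + x[1]*x[1] + x[2]*x[2] + x[3]*x[3] = 21
  r_xx[1] = x[0]*x[1] + x[1]*x[2] + x[2]*x[3] = -10
  r_xx[2] = x[0]*x[2] + x[1]*x[3] = 4
  r_xx[3] = x[0]*x[3] = 0
r_xx = [0, 4, -10, 21, -10, 4, 0]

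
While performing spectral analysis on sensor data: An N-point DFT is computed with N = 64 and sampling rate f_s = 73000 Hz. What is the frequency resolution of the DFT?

DFT frequency resolution = f_s / N
= 73000 / 64 = 9125/8 Hz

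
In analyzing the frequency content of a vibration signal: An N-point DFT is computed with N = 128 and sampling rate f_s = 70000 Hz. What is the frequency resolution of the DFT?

DFT frequency resolution = f_s / N
= 70000 / 128 = 4375/8 Hz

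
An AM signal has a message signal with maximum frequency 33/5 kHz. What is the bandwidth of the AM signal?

In AM (double-sideband), the bandwidth is twice the message frequency.
BW = 2 * f_m = 2 * 33/5 kHz = 66/5 kHz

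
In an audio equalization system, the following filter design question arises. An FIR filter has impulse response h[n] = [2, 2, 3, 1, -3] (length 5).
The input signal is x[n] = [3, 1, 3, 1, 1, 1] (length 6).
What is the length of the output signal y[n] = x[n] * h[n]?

For linear convolution, the output length is:
len(y) = len(x) + len(h) - 1 = 6 + 5 - 1 = 10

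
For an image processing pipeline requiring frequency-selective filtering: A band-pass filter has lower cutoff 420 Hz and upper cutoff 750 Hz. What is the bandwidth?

Bandwidth = f_high - f_low
= 750 Hz - 420 Hz = 330 Hz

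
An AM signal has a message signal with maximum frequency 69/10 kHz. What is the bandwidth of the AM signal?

In AM (double-sideband), the bandwidth is twice the message frequency.
BW = 2 * f_m = 2 * 69/10 kHz = 69/5 kHz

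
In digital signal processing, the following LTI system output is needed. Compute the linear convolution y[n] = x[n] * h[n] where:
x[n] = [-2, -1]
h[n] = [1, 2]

y[n] = sum_k x[k]*h[n-k]. Output length = len(x) + len(h) - 1 = 2 + 2 - 1 = 3.
y[0] = -2*1 = -2
y[1] = -1*1 + -2*2 = -5
y[2] = -1*2 = -2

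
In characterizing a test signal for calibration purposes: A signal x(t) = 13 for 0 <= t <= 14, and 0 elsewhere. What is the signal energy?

Energy = integral of |x(t)|^2 dt over the signal duration
= 13^2 * 14 = 169 * 14 = 2366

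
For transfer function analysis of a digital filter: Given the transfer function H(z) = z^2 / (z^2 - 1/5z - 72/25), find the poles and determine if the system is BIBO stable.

Poles are roots of the denominator: z^2 - 1/5z - 72/25 = 0.
Quadratic formula: z = [-(-1/5) +/- sqrt((-1/5)^2 - 4*(-72/25))] / 2
Discriminant = 1/25 + 288/25 = 289/25; sqrt = 17/5.
z = (1/5 +/- 17/5) / 2 => z = 9/5 or z = -8/5.
|p1| = 8/5, |p2| = 9/5.
For BIBO stability, all poles must lie inside the unit circle (|p| < 1).
System is UNSTABLE since at least one |p| >= 1.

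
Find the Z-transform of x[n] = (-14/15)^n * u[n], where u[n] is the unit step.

The Z-transform of a^n * u[n] is z/(z-a) for |z| > |a|.
Here a = -14/15, so X(z) = z/(z - (-14/15)) = 15z/(15z + 14)
ROC: |z| > 14/15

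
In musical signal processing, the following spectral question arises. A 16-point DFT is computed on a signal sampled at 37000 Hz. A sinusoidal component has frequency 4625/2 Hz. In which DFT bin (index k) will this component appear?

DFT frequency resolution = f_s/N = 37000/16 = 4625/2 Hz
Bin index k = f_signal / resolution = 4625/2 / 4625/2 = 1
The signal frequency 4625/2 Hz falls in DFT bin k = 1.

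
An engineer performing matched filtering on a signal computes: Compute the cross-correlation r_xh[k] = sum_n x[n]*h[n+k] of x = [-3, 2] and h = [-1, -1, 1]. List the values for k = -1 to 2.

Both sequences indexed from 0 and zero outside their support.
Lags with overlap: k = -1 to 2.
  r_xh[-1] = x[1]*h[0] = -2
  r_xh[0] = x[0]*h[0] + x[1]*h[1] = 1
  r_xh[1] = x[0]*h[1] + x[1]*h[2] = 5
  r_xh[2] = x[0]*h[2] = -3
r_xh = [-2, 1, 5, -3] (for k = -1, ..., 2)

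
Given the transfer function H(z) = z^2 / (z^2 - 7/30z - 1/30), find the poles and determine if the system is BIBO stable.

Poles are roots of the denominator: z^2 - 7/30z - 1/30 = 0.
Quadratic formula: z = [-(-7/30) +/- sqrt((-7/30)^2 - 4*(-1/30))] / 2
Discriminant = 49/900 + 2/15 = 169/900; sqrt = 13/30.
z = (7/30 +/- 13/30) / 2 => z = 1/3 or z = -1/10.
|p1| = 1/10, |p2| = 1/3.
For BIBO stability, all poles must lie inside the unit circle (|p| < 1).
System is STABLE since both |p| < 1.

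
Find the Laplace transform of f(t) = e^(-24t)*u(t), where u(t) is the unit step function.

Standard Laplace transform pair:
e^(-at)*u(t) <-> 1/(s+a)
With a = 24: L{e^(-24t)*u(t)} = 1/(s+24), ROC: Re(s) > -24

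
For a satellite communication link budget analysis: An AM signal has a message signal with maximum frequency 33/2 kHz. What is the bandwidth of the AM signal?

In AM (double-sideband), the bandwidth is twice the message frequency.
BW = 2 * f_m = 2 * 33/2 kHz = 33 kHz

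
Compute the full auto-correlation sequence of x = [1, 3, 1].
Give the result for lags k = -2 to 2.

r_xx[k] = sum_m x[m]*x[m+k], indexed from 0, for k = -2 to 2:
  r_xx[-2] = x[2]*x[0] = 1
  r_xx[-1] = x[1]*x[0] + x[2]*x[1] = 6
  r_xx[0] = x[0]*x[0] + x[1]*x[1] + x[2]*x[2] = 11
  r_xx[1] = x[0]*x[1] + x[1]*x[2] = 6
  r_xx[2] = x[0]*x[2] = 1
r_xx = [1, 6, 11, 6, 1]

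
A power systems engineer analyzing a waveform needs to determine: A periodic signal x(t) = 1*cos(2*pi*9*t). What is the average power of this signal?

Average power of A*cos(wt) is A^2/2.
P = 1^2 / 2 = 1/2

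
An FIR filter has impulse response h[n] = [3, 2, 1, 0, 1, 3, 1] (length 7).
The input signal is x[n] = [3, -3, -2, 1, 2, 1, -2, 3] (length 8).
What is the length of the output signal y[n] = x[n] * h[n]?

For linear convolution, the output length is:
len(y) = len(x) + len(h) - 1 = 8 + 7 - 1 = 14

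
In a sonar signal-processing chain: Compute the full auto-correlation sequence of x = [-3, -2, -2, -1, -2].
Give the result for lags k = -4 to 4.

r_xx[k] = sum_m x[m]*x[m+k], indexed from 0, for k = -4 to 4:
  r_xx[-4] = x[4]*x[0] = 6
  r_xx[-3] = x[3]*x[0] + x[4]*x[1] = 7
  r_xx[-2] = x[2]*x[0] + x[3]*x[1] + x[4]*x[2] = 12
  r_xx[-1] = x[1]*x[0] + x[2]*x[1] + x[3]*x[2] + x[4]*x[3] = 14
  r_xx[0] = x[0]*x[0] + x[1]*x[1] + x[2]*x[2] + x[3]*x[3] + x[4]*x[4] = 22
  r_xx[1] = x[0]*x[1] + x[1]*x[2] + x[2]*x[3] + x[3]*x[4] = 14
  r_xx[2] = x[0]*x[2] + x[1]*x[3] + x[2]*x[4] = 12
  r_xx[3] = x[0]*x[3] + x[1]*x[4] = 7
  r_xx[4] = x[0]*x[4] = 6
r_xx = [6, 7, 12, 14, 22, 14, 12, 7, 6]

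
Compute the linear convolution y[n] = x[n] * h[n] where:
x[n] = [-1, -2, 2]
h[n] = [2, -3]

y[n] = sum_k x[k]*h[n-k]. Output length = len(x) + len(h) - 1 = 3 + 2 - 1 = 4.
y[0] = -1*2 = -2
y[1] = -2*2 + -1*-3 = -1
y[2] = 2*2 + -2*-3 = 10
y[3] = 2*-3 = -6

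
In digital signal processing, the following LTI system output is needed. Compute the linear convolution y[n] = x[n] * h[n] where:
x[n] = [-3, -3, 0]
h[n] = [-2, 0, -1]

y[n] = sum_k x[k]*h[n-k]. Output length = len(x) + len(h) - 1 = 3 + 3 - 1 = 5.
y[0] = -3*-2 = 6
y[1] = -3*-2 + -3*0 = 6
y[2] = 0*-2 + -3*0 + -3*-1 = 3
y[3] = 0*0 + -3*-1 = 3
y[4] = 0*-1 = 0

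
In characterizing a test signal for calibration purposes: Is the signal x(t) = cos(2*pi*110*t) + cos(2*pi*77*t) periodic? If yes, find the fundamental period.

f1 = 110 Hz, f2 = 77 Hz
Period T1 = 1/110, T2 = 1/77
Ratio T1/T2 = 77/110, which is rational.
The signal is periodic with fundamental period T = 1/GCD(110,77) = 1/11 s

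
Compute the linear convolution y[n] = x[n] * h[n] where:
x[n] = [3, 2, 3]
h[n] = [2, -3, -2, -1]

y[n] = sum_k x[k]*h[n-k]. Output length = len(x) + len(h) - 1 = 3 + 4 - 1 = 6.
y[0] = 3*2 = 6
y[1] = 2*2 + 3*-3 = -5
y[2] = 3*2 + 2*-3 + 3*-2 = -6
y[3] = 3*-3 + 2*-2 + 3*-1 = -16
y[4] = 3*-2 + 2*-1 = -8
y[5] = 3*-1 = -3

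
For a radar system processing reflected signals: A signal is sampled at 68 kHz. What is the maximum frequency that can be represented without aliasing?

The maximum frequency that can be represented without aliasing
is the Nyquist frequency: f_max = f_s / 2 = 68 kHz / 2 = 34 kHz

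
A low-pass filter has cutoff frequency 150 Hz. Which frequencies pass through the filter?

A low-pass filter passes all frequencies below the cutoff frequency 150 Hz and attenuates higher frequencies.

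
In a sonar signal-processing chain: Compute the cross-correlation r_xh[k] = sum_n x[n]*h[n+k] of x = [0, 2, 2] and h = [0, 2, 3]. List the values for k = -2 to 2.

Both sequences indexed from 0 and zero outside their support.
Lags with overlap: k = -2 to 2.
  r_xh[-2] = x[2]*h[0] = 0
  r_xh[-1] = x[1]*h[0] + x[2]*h[1] = 4
  r_xh[0] = x[0]*h[0] + x[1]*h[1] + x[2]*h[2] = 10
  r_xh[1] = x[0]*h[1] + x[1]*h[2] = 6
  r_xh[2] = x[0]*h[2] = 0
r_xh = [0, 4, 10, 6, 0] (for k = -2, ..., 2)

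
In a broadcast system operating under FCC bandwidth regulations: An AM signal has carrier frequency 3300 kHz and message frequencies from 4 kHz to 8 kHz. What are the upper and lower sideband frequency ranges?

Upper sideband (USB) = fc + [fm_low, fm_high] = 3300 + [4, 8] = [3304, 3308] kHz
Lower sideband (LSB) = fc - [fm_high, fm_low] = 3300 - [8, 4] = [3292, 3296] kHz
Total occupied spectrum: 3292 kHz to 3308 kHz (plus carrier at 3300 kHz)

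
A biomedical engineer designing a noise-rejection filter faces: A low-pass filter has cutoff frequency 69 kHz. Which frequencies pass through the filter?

A low-pass filter passes all frequencies below the cutoff frequency 69 kHz and attenuates higher frequencies.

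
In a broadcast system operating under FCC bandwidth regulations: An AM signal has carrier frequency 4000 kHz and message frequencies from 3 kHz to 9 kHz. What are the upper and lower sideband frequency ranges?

Upper sideband (USB) = fc + [fm_low, fm_high] = 4000 + [3, 9] = [4003, 4009] kHz
Lower sideband (LSB) = fc - [fm_high, fm_low] = 4000 - [9, 3] = [3991, 3997] kHz
Total occupied spectrum: 3991 kHz to 4009 kHz (plus carrier at 4000 kHz)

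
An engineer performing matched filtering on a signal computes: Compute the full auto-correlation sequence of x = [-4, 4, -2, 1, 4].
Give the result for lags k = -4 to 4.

r_xx[k] = sum_m x[m]*x[m+k], indexed from 0, for k = -4 to 4:
  r_xx[-4] = x[4]*x[0] = -16
  r_xx[-3] = x[3]*x[0] + x[4]*x[1] = 12
  r_xx[-2] = x[2]*x[0] + x[3]*x[1] + x[4]*x[2] = 4
  r_xx[-1] = x[1]*x[0] + x[2]*x[1] + x[3]*x[2] + x[4]*x[3] = -22
  r_xx[0] = x[0]*x[0] + x[1]*x[1] + x[2]*x[2] + x[3]*x[3] + x[4]*x[4] = 53
  r_xx[1] = x[0]*x[1] + x[1]*x[2] + x[2]*x[3] + x[3]*x[4] = -22
  r_xx[2] = x[0]*x[2] + x[1]*x[3] + x[2]*x[4] = 4
  r_xx[3] = x[0]*x[3] + x[1]*x[4] = 12
  r_xx[4] = x[0]*x[4] = -16
r_xx = [-16, 12, 4, -22, 53, -22, 4, 12, -16]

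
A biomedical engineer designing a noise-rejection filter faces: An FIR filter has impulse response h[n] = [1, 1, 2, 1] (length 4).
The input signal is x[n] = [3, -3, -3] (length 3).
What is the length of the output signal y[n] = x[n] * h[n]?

For linear convolution, the output length is:
len(y) = len(x) + len(h) - 1 = 3 + 4 - 1 = 6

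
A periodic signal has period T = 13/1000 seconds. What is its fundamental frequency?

The fundamental frequency is the reciprocal of the period.
f = 1/T = 1/(13/1000) = 1000/13 Hz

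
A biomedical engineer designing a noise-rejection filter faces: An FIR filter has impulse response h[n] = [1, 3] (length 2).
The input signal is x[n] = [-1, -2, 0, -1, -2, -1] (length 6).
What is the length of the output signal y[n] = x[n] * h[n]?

For linear convolution, the output length is:
len(y) = len(x) + len(h) - 1 = 6 + 2 - 1 = 7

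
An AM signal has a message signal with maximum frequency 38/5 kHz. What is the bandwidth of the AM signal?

In AM (double-sideband), the bandwidth is twice the message frequency.
BW = 2 * f_m = 2 * 38/5 kHz = 76/5 kHz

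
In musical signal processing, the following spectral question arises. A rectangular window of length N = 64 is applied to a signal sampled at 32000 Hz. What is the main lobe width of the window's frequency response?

For a rectangular window of length N,
the main lobe width in frequency is 2*f_s/N.
= 2*32000/64 = 1000 Hz
This determines the minimum frequency separation for resolving two sinusoids.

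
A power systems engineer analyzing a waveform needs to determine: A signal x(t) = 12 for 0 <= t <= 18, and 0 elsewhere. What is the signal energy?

Energy = integral of |x(t)|^2 dt over the signal duration
= 12^2 * 18 = 144 * 18 = 2592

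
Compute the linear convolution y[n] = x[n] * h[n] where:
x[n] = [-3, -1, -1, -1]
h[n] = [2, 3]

y[n] = sum_k x[k]*h[n-k]. Output length = len(x) + len(h) - 1 = 4 + 2 - 1 = 5.
y[0] = -3*2 = -6
y[1] = -1*2 + -3*3 = -11
y[2] = -1*2 + -1*3 = -5
y[3] = -1*2 + -1*3 = -5
y[4] = -1*3 = -3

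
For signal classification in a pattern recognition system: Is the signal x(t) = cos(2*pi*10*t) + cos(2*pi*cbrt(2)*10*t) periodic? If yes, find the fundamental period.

f1 = 10 Hz, f2 = 10*cbrt(2) Hz
Ratio f2/f1 = cbrt(2), which is irrational.
Since the frequency ratio is irrational, no common period exists.
The signal is not periodic.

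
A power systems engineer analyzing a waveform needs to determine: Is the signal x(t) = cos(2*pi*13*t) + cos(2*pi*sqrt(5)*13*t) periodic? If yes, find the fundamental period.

f1 = 13 Hz, f2 = 13*sqrt(5) Hz
Ratio f2/f1 = sqrt(5), which is irrational.
Since the frequency ratio is irrational, no common period exists.
The signal is not periodic.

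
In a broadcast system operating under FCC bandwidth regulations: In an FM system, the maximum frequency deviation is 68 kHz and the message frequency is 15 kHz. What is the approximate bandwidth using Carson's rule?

Carson's rule: BW = 2*(delta_f + f_m)
= 2*(68 + 15) kHz = 166 kHz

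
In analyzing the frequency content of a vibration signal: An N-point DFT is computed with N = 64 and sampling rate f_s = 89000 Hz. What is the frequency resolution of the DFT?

DFT frequency resolution = f_s / N
= 89000 / 64 = 11125/8 Hz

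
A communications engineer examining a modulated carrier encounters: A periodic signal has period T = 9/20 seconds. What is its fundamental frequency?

The fundamental frequency is the reciprocal of the period.
f = 1/T = 1/(9/20) = 20/9 Hz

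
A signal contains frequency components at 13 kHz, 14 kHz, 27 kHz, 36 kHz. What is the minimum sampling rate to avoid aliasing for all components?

The highest frequency component is f_max = 36 kHz.
Nyquist rate = 2 * f_max = 2 * 36 kHz = 72 kHz.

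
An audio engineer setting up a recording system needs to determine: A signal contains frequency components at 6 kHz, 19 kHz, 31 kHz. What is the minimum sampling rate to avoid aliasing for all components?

The highest frequency component is f_max = 31 kHz.
Nyquist rate = 2 * f_max = 2 * 31 kHz = 62 kHz.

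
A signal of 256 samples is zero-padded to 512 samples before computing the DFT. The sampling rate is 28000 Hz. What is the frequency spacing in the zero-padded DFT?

Original DFT: N = 256, resolution = f_s/N = 28000/256 = 875/8 Hz
Zero-padded DFT: N = 512, resolution = f_s/N = 28000/512 = 875/16 Hz
Zero-padding interpolates the spectrum (finer frequency grid)
but does NOT improve the true spectral resolution (ability to resolve close frequencies).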